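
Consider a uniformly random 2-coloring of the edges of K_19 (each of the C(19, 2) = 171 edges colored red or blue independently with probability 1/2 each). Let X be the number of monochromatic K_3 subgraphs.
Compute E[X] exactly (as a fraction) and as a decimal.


Let X = Σ_S X_S over the C(19, 3) = 969 subsets S of size 3, where X_S = 1 if the K_3 on S is monochromatic.
For a fixed S, the K_3 on S has C(3, 2) = 3 edges. P[all 3 edges red] = (1/2)^3, and likewise for blue, so P[monochromatic] = 2·(1/2)^3 = 2^{1 − 3} = 1/4.
By linearity: E[X] = C(19, 3) · 2^{1 − 3} = 969 · 1/4 = 969/4.
Numerically: E[X] ≈ 242.250.

E[X] = C(19,3)·2^(1−C(3,2)) = 969/4 ≈ 242.250.


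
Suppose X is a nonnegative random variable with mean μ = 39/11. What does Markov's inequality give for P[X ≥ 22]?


μ = E[X] = 39/11, a = 22.
Markov: P[X ≥ 22] ≤ μ/a = (39/11)/22 = 39/242.
Numerically: ≈ 0.16116.
(Since a = 22 > μ = 3.54545, the bound 39/242 is < 1 and informative.)

P[X ≥ 22] ≤ 39/242 ≈ 0.16116.


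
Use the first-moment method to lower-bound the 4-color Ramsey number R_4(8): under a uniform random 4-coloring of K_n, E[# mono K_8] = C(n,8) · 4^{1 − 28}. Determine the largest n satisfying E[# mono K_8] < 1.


We need C(n, 8) · 4^{1 − 28} < 1, i.e. C(n, 8) < 4^{28 − 1} = 18014398509481984.
Check values of n near the boundary:
  n = 404: C(404, 8) = 16415071523485570; 16415071523485570 < 18014398509481984? YES
  n = 405: C(405, 8) = 16745853821188050; 16745853821188050 < 18014398509481984? YES
  n = 406: C(406, 8) = 17082453897995850; 17082453897995850 < 18014398509481984? YES
  n = 407: C(407, 8) = 17424959239309050; 17424959239309050 < 18014398509481984? YES
  n = 408: C(408, 8) = 17773458424095231; 17773458424095231 < 18014398509481984? YES
  n = 409: C(409, 8) = 18128041135797879; 18128041135797879 < 18014398509481984? NO
  n = 410: C(410, 8) = 18488798173326195; 18488798173326195 < 18014398509481984? NO
  n = 411: C(411, 8) = 18855821462126715; 18855821462126715 < 18014398509481984? NO
The largest n with C(n, 8) < 18014398509481984 is n = 408 (where E[X] = 17773458424095231/18014398509481984 ≈ 0.9866251). Hence R_4(8) > 408, i.e. R_4(8) ≥ 409.

Largest n = 408; hence R_4(8) > 408.


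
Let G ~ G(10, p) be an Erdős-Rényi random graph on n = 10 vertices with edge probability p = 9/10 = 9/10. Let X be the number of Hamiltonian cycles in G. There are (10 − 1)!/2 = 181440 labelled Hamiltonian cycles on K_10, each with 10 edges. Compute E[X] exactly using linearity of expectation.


K_10 has (10 − 1)!/2 = 181440 labelled Hamiltonian cycles.
For each such Hamiltonian cycle H, let X_H = 1 if all 10 edges of H are present in G. Then P[X_H = 1] = p^{10} = (9/10)^{10} = 3486784401/10000000000.
By linearity of expectation: E[X] = Σ_H E[X_H] = 181440 · p^{10} = 181440 · 3486784401/10000000000 = 1977006755367/31250000.
Numerically: E[X] ≈ 63264.

E[X] = 181440 · (9/10)^{10} = 1977006755367/31250000 ≈ 63264.


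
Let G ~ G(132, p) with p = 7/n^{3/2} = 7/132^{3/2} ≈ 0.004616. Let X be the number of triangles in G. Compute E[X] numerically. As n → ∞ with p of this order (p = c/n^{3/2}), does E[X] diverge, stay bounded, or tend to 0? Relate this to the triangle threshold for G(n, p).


Number of potential triangles: C(132, 3) = 374660.
Each occurs with probability p³ ≈ (0.004616)³ ≈ 9.833575e-08.
By linearity: E[X] = C(132, 3)·p³ ≈ 374660 · 9.833575e-08 ≈ 0.0368.
Since α = 3/2 > 1, p = c/n^{3/2} = o(1/n) is below the triangle threshold p ~ 1/n. Asymptotically E[X] ~ (c³/6)·n^{3(1−α)} = (7³/6)·n^{-1.5} → 0, so by Markov's inequality G has no triangles w.h.p.

E[X] ≈ 0.0368; in regime p = Θ(1/n^{3/2}) E[X] tends to 0 (below the triangle threshold p ~ 1/n).


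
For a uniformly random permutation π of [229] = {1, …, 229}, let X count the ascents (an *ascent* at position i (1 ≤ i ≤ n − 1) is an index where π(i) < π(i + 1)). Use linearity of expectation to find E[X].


Write X = Σ X_I over i = 1, …, 228, with X_I the indicator of one ascent.
There are 228 indicators.
For each fixed i, the pair (π(i), π(i+1)) is a uniformly random ordered pair of distinct values from {1, …, 229}; by symmetry P[π(i) < π(i+1)] = 1/2.
By linearity: E[X] = 228 · (1/2) = (229 − 1) · (1/2) = 114 ≈ 114.0000.

E[X] = 114 = 114.0000.


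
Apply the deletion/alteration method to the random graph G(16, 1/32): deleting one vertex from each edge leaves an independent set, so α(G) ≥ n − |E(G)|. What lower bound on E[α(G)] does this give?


E[|E(G)|] = C(16, 2)·p = 120 · (1/32) = 15/4.
E[α(G)] ≥ n − E[|E(G)|] = 16 − 15/4 = 49/4.
Numerically: ≈ 12.250000.
(This is only a lower bound; the true E[α(G)] may be larger.)

E[α(G)] ≥ 49/4 ≈ 12.250000.


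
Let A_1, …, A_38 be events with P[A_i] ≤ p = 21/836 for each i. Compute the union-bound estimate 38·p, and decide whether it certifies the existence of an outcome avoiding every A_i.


Union bound: P[∪_{i=1}^{38} A_i] ≤ Σ_i P[A_i] ≤ 38·p = 38·(21/836) = 21/22.
Numerically: 21/22 ≈ 0.95455.
Is 21/22 < 1? YES.
Since P[∪ A_i] ≤ 21/22 < 1, the complement has P[∩ A_i^c] ≥ 1 − 21/22 = 1/22 > 0, so some outcome avoids every A_i.

38·p = 21/22 ≈ 0.95455; existence CERTIFIED by the union bound.


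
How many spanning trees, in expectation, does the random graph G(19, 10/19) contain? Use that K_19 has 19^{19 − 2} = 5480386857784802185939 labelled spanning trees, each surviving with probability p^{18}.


K_19 has 19^{19 − 2} = 5480386857784802185939 labelled spanning trees.
For each such spanning tree H, let X_H = 1 if all 18 edges of H are present in G. Then P[X_H = 1] = p^{18} = (10/19)^{18} = 1000000000000000000/104127350297911241532841.
Summing the indicators: E[X] = Σ_H E[X_H] = 5480386857784802185939 · p^{18} = 5480386857784802185939 · 1000000000000000000/104127350297911241532841 = 1000000000000000000/19.
Numerically: E[X] ≈ 5.263e+16.

E[X] = 5480386857784802185939 · (10/19)^{18} = 1000000000000000000/19 ≈ 5.263e+16.


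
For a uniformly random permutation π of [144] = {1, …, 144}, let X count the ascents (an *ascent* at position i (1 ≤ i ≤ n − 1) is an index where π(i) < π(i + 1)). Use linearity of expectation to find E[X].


Write X = Σ X_I over i = 1, …, 143, with X_I the indicator of one ascent.
There are 143 indicators.
For each fixed i, the pair (π(i), π(i+1)) is a uniformly random ordered pair of distinct values from {1, …, 144}; by symmetry P[π(i) < π(i+1)] = 1/2.
By linearity: E[X] = 143 · (1/2) = (144 − 1) · (1/2) = 143/2 ≈ 71.5000.

E[X] = 143/2 = 71.5000.


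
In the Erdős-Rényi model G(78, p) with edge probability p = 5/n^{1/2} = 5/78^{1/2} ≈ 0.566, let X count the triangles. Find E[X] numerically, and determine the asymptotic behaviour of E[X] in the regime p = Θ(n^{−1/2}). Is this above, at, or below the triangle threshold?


Number of potential triangles: C(78, 3) = 76076.
Each occurs with probability p³ ≈ (0.566)³ ≈ 1.81455e-01.
By linearity: E[X] = C(78, 3)·p³ ≈ 76076 · 1.81455e-01 ≈ 13804.344.
Since α = 1/2 < 1, p = c/n^{1/2} ≫ 1/n is above the triangle threshold p ~ 1/n. Asymptotically E[X] ~ (c³/6)·n^{3(1−α)} = (5³/6)·n^{1.5} → ∞; triangles are abundant w.h.p.

E[X] ≈ 13804.344; in regime p = Θ(1/n^{1/2}) E[X] diverges (above the triangle threshold p ~ 1/n).


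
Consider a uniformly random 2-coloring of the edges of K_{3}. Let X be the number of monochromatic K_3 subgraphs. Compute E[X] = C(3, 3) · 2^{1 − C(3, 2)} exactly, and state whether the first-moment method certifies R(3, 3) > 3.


E[X] = C(3, 3) · 2^{1 − 3} = 1 · 2^{−2} = 1/4.
As a reduced fraction: E[X] = 1/4 ≈ 0.2500.
Is E[X] < 1? YES.
Since E[X] < 1, there exists a 2-coloring of K_{3} with no monochromatic K_3; hence R(3, 3) > 3.

E[X] = 1/4 ≈ 0.2500; E[X] < 1, so R(3, 3) > 3.


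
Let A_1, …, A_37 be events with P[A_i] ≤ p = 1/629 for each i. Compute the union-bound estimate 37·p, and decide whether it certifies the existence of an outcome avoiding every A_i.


Union bound: P[∪_{i=1}^{37} A_i] ≤ Σ_i P[A_i] ≤ 37·p = 37·(1/629) = 1/17.
Numerically: 1/17 ≈ 0.0588235.
Is 1/17 < 1? YES.
Since P[∪ A_i] ≤ 1/17 < 1, the complement has P[∩ A_i^c] ≥ 1 − 1/17 = 16/17 > 0, so some outcome avoids every A_i.

37·p = 1/17 ≈ 0.0588235; existence CERTIFIED by the union bound.


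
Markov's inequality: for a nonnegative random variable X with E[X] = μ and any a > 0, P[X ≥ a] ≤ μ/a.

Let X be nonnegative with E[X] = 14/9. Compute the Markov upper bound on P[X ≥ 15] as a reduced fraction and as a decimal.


μ = E[X] = 14/9, a = 15.
Markov: P[X ≥ 15] ≤ μ/a = (14/9)/15 = 14/135.
Numerically: ≈ 0.103704.
(Since a = 15 > μ = 1.555556, the bound 14/135 is < 1 and informative.)

P[X ≥ 15] ≤ 14/135 ≈ 0.103704.


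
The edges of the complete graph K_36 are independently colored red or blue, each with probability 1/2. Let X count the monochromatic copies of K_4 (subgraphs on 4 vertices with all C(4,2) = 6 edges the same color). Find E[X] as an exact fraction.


Let X = Σ_S X_S over the C(36, 4) = 58905 subsets S of size 4, where X_S = 1 if the K_4 on S is monochromatic.
For a fixed S, the K_4 on S has C(4, 2) = 6 edges. P[all 6 edges red] = (1/2)^6, and likewise for blue, so P[monochromatic] = 2·(1/2)^6 = 2^{1 − 6} = 1/32.
By linearity: E[X] = C(36, 4) · 2^{1 − 6} = 58905 · 1/32 = 58905/32.
Numerically: E[X] ≈ 1840.7812.

E[X] = C(36,4)·2^(1−C(4,2)) = 58905/32 ≈ 1840.7812.


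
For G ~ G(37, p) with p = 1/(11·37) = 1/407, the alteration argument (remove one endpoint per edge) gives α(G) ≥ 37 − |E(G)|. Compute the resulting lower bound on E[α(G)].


E[|E(G)|] = C(37, 2)·p = 666 · (1/407) = 18/11.
E[α(G)] ≥ n − E[|E(G)|] = 37 − 18/11 = 389/11.
Numerically: ≈ 35.364.
(This is only a lower bound; the true E[α(G)] may be larger.)

E[α(G)] ≥ 389/11 ≈ 35.364.


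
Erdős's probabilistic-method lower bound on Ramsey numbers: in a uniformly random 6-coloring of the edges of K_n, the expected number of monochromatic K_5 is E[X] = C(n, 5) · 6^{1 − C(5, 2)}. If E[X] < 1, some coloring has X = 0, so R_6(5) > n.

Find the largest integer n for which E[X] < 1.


We need C(n, 5) · 6^{1 − 10} < 1, i.e. C(n, 5) < 6^{10 − 1} = 10077696.
Check values of n near the boundary:
  n = 61: C(61, 5) = 5949147; 5949147 < 10077696? YES
  n = 62: C(62, 5) = 6471002; 6471002 < 10077696? YES
  n = 63: C(63, 5) = 7028847; 7028847 < 10077696? YES
  n = 64: C(64, 5) = 7624512; 7624512 < 10077696? YES
  n = 65: C(65, 5) = 8259888; 8259888 < 10077696? YES
  n = 66: C(66, 5) = 8936928; 8936928 < 10077696? YES
  n = 67: C(67, 5) = 9657648; 9657648 < 10077696? YES
  n = 68: C(68, 5) = 10424128; 10424128 < 10077696? NO
The largest n with C(n, 5) < 10077696 is n = 67 (where E[X] = 67067/69984 ≈ 0.9583). Hence R_6(5) > 67, i.e. R_6(5) ≥ 68.

Largest n = 67; hence R_6(5) > 67.


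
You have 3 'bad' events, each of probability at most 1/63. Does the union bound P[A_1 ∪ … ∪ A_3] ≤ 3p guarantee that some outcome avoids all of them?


Union bound: P[∪_{i=1}^{3} A_i] ≤ Σ_i P[A_i] ≤ 3·p = 3·(1/63) = 1/21.
Numerically: 1/21 ≈ 0.048.
Is 1/21 < 1? YES.
Since P[∪ A_i] ≤ 1/21 < 1, the complement has P[∩ A_i^c] ≥ 1 − 1/21 = 20/21 > 0, so some outcome avoids every A_i.

3·p = 1/21 ≈ 0.048; existence CERTIFIED by the union bound.


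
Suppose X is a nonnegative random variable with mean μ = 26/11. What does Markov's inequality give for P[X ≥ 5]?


μ = E[X] = 26/11, a = 5.
Markov: P[X ≥ 5] ≤ μ/a = (26/11)/5 = 26/55.
Numerically: ≈ 0.472727.
(Since a = 5 > μ = 2.363636, the bound 26/55 is < 1 and informative.)

P[X ≥ 5] ≤ 26/55 ≈ 0.472727.


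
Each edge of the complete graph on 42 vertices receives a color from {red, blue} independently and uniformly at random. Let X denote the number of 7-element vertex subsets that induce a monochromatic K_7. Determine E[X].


Let X = Σ_S X_S over the C(42, 7) = 26978328 subsets S of size 7, where X_S = 1 if the K_7 on S is monochromatic.
For a fixed S, the K_7 on S has C(7, 2) = 21 edges. P[all 21 edges red] = (1/2)^21, and likewise for blue, so P[monochromatic] = 2·(1/2)^21 = 2^{1 − 21} = 1/1048576.
By linearity of expectation: E[X] = C(42, 7) · 2^{1 − 21} = 26978328 · 1/1048576 = 3372291/131072.
Numerically: E[X] ≈ 25.7285.

E[X] = C(42,7)·2^(1−C(7,2)) = 3372291/131072 ≈ 25.7285.


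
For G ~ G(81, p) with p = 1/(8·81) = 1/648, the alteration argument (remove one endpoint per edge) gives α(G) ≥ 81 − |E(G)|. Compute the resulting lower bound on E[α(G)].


E[|E(G)|] = C(81, 2)·p = 3240 · (1/648) = 5.
E[α(G)] ≥ n − E[|E(G)|] = 81 − 5 = 76.
Numerically: ≈ 76.0000.
(This is only a lower bound; the true E[α(G)] may be larger.)

E[α(G)] ≥ 76 ≈ 76.0000.


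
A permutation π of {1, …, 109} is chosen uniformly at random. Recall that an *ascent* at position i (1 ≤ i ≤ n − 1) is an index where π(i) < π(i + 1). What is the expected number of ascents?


Write X = Σ X_I over i = 1, …, 108, with X_I the indicator of one ascent.
There are 108 indicators.
For each fixed i, the pair (π(i), π(i+1)) is a uniformly random ordered pair of distinct values from {1, …, 109}; by symmetry P[π(i) < π(i+1)] = 1/2.
By linearity: E[X] = 108 · (1/2) = (109 − 1) · (1/2) = 54 ≈ 54.00000.

E[X] = 54 = 54.00000.


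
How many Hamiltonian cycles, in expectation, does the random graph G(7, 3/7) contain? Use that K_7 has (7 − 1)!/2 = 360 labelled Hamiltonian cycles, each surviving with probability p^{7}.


K_7 has (7 − 1)!/2 = 360 labelled Hamiltonian cycles.
For each such Hamiltonian cycle H, let X_H = 1 if all 7 edges of H are present in G. Then P[X_H = 1] = p^{7} = (3/7)^{7} = 2187/823543.
Summing the indicators: E[X] = Σ_H E[X_H] = 360 · p^{7} = 360 · 2187/823543 = 787320/823543.
Numerically: E[X] ≈ 0.95602.

E[X] = 360 · (3/7)^{7} = 787320/823543 ≈ 0.95602.


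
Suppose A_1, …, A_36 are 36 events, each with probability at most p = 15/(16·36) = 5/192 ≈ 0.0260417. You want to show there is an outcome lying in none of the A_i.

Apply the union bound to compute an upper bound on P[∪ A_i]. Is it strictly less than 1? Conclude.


Union bound: P[∪_{i=1}^{36} A_i] ≤ Σ_i P[A_i] ≤ 36·p = 36·(5/192) = 15/16.
Numerically: 15/16 ≈ 0.9375000.
Is 15/16 < 1? YES.
Since P[∪ A_i] ≤ 15/16 < 1, the complement has P[∩ A_i^c] ≥ 1 − 15/16 = 1/16 > 0, so some outcome avoids every A_i.

36·p = 15/16 ≈ 0.9375000; existence CERTIFIED by the union bound.


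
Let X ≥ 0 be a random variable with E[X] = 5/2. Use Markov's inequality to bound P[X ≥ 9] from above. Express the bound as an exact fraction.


μ = E[X] = 5/2, a = 9.
Markov: P[X ≥ 9] ≤ μ/a = (5/2)/9 = 5/18.
Numerically: ≈ 0.277778.
(Since a = 9 > μ = 2.500000, the bound 5/18 is < 1 and informative.)

P[X ≥ 9] ≤ 5/18 ≈ 0.277778.


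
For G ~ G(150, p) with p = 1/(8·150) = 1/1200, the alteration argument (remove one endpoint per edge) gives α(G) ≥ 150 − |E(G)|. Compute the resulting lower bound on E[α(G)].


E[|E(G)|] = C(150, 2)·p = 11175 · (1/1200) = 149/16.
E[α(G)] ≥ n − E[|E(G)|] = 150 − 149/16 = 2251/16.
Numerically: ≈ 140.688.
(This is only a lower bound; the true E[α(G)] may be larger.)

E[α(G)] ≥ 2251/16 ≈ 140.688.


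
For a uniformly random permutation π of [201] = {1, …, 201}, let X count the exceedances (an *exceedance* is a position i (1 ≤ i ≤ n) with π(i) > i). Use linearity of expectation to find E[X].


Write X = Σ_{i=1}^{201} X_i, where X_i = 1_{π(i) > i}.
For each fixed i, π(i) is uniform over {1, …, 201} (marginal of a uniform permutation), so P[π(i) > i] = (n − i)/n. Summing: Σ_{i=1}^{201} (n − i)/n = (0 + 1 + … + 200)/201 = 201(201 − 1)/(2·201) = (201 − 1)/2.
Hence E[X] = Σ_{i=1}^{201} (201 − i)/201 = 100 ≈ 100.000000.

E[X] = 100 = 100.000000.


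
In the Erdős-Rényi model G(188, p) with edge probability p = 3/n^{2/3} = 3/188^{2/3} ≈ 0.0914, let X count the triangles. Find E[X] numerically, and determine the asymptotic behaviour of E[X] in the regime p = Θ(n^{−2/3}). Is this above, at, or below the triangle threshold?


Number of potential triangles: C(188, 3) = 1089836.
Each occurs with probability p³ ≈ (0.0914)³ ≈ 7.63920e-04.
By linearity: E[X] = C(188, 3)·p³ ≈ 1089836 · 7.63920e-04 ≈ 832.548.
Since α = 2/3 < 1, p = c/n^{2/3} ≫ 1/n is above the triangle threshold p ~ 1/n. Asymptotically E[X] ~ (c³/6)·n^{3(1−α)} = (3³/6)·n^{1} → ∞; triangles are abundant w.h.p.

E[X] ≈ 832.548; in regime p = Θ(1/n^{2/3}) E[X] diverges (above the triangle threshold p ~ 1/n).


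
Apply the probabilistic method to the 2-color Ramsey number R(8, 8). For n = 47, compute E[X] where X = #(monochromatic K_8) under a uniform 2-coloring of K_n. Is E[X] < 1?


E[X] = C(47, 8) · 2^{1 − 28} = 314457495 · 2^{−27} = 314457495/134217728.
As a reduced fraction: E[X] = 314457495/134217728 ≈ 2.34289.
Is E[X] < 1? NO.
Since E[X] ≥ 1, the first-moment bound is inconclusive at n = 47; it does NOT by itself certify R(8, 8) > 47.

E[X] = 314457495/134217728 ≈ 2.34289; E[X] ≥ 1; first-moment method inconclusive here.


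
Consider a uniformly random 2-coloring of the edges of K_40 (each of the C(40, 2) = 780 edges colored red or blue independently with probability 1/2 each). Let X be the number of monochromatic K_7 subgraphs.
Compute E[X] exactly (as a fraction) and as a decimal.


Let X = Σ_S X_S over the C(40, 7) = 18643560 subsets S of size 7, where X_S = 1 if the K_7 on S is monochromatic.
For a fixed S, the K_7 on S has C(7, 2) = 21 edges. P[all 21 edges red] = (1/2)^21, and likewise for blue, so P[monochromatic] = 2·(1/2)^21 = 2^{1 − 21} = 1/1048576.
By linearity: E[X] = C(40, 7) · 2^{1 − 21} = 18643560 · 1/1048576 = 2330445/131072.
Numerically: E[X] ≈ 17.779884.

E[X] = C(40,7)·2^(1−C(7,2)) = 2330445/131072 ≈ 17.779884.


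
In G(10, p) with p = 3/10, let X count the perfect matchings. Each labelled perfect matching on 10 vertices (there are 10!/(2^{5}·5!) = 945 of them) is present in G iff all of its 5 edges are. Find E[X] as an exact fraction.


K_10 has 10!/(2^{5}·5!) = 945 labelled perfect matchings.
For each such perfect matching H, let X_H = 1 if all 5 edges of H are present in G. Then P[X_H = 1] = p^{5} = (3/10)^{5} = 243/100000.
Summing the indicators: E[X] = Σ_H E[X_H] = 945 · p^{5} = 945 · 243/100000 = 45927/20000.
Numerically: E[X] ≈ 2.3.

E[X] = 945 · (3/10)^{5} = 45927/20000 ≈ 2.3.


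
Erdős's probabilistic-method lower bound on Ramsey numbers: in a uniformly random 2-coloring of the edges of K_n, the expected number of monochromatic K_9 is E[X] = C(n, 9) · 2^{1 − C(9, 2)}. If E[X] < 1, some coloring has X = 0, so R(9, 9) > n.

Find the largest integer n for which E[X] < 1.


We need C(n, 9) · 2^{1 − 36} < 1, i.e. C(n, 9) < 2^{36 − 1} = 34359738368.
Check values of n near the boundary:
  n = 63: C(63, 9) = 23667689815; 23667689815 < 34359738368? YES
  n = 64: C(64, 9) = 27540584512; 27540584512 < 34359738368? YES
  n = 65: C(65, 9) = 31966749880; 31966749880 < 34359738368? YES
  n = 66: C(66, 9) = 37014131440; 37014131440 < 34359738368? NO
  n = 67: C(67, 9) = 42757703560; 42757703560 < 34359738368? NO
The largest n with C(n, 9) < 34359738368 is n = 65 (where E[X] = 3995843735/4294967296 ≈ 0.93035). Hence R(9, 9) > 65, i.e. R(9, 9) ≥ 66.

Largest n = 65; hence R(9, 9) > 65.


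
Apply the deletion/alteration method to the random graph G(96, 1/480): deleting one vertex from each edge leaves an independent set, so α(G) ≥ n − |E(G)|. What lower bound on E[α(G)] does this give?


E[|E(G)|] = C(96, 2)·p = 4560 · (1/480) = 19/2.
E[α(G)] ≥ n − E[|E(G)|] = 96 − 19/2 = 173/2.
Numerically: ≈ 86.500.
(This is only a lower bound; the true E[α(G)] may be larger.)

E[α(G)] ≥ 173/2 ≈ 86.500.


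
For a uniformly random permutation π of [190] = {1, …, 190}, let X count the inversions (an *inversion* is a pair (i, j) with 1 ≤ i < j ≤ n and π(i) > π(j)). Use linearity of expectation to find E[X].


Write X = Σ X_I over the C(190, 2) = 17955 pairs i < j, with X_I the indicator of one inversion.
There are 17955 indicators.
For each fixed pair i < j, the values π(i) and π(j) are two distinct elements of {1, …, 190} in uniformly random order; by symmetry P[π(i) > π(j)] = 1/2.
By linearity: E[X] = 17955 · (1/2) = C(190, 2) · (1/2) = 17955/2 = 17955/2 ≈ 8977.500.

E[X] = 17955/2 = 8977.500.


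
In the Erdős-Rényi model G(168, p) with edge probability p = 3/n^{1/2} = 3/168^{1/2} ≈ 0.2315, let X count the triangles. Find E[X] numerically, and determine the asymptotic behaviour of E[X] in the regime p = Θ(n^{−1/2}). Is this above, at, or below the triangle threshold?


Number of potential triangles: C(168, 3) = 776216.
Each occurs with probability p³ ≈ (0.2315)³ ≈ 1.239938e-02.
By linearity: E[X] = C(168, 3)·p³ ≈ 776216 · 1.239938e-02 ≈ 9624.5943.
Since α = 1/2 < 1, p = c/n^{1/2} ≫ 1/n is above the triangle threshold p ~ 1/n. Asymptotically E[X] ~ (c³/6)·n^{3(1−α)} = (3³/6)·n^{1.5} → ∞; triangles are abundant w.h.p.

E[X] ≈ 9624.5943; in regime p = Θ(1/n^{1/2}) E[X] diverges (above the triangle threshold p ~ 1/n).


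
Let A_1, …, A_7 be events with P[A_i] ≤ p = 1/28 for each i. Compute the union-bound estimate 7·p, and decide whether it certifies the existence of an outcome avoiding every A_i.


Union bound: P[∪_{i=1}^{7} A_i] ≤ Σ_i P[A_i] ≤ 7·p = 7·(1/28) = 1/4.
Numerically: 1/4 ≈ 0.250000.
Is 1/4 < 1? YES.
Since P[∪ A_i] ≤ 1/4 < 1, the complement has P[∩ A_i^c] ≥ 1 − 1/4 = 3/4 > 0, so some outcome avoids every A_i.

7·p = 1/4 ≈ 0.250000; existence CERTIFIED by the union bound.


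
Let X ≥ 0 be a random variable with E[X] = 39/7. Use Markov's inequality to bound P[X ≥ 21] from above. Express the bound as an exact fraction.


μ = E[X] = 39/7, a = 21.
Markov: P[X ≥ 21] ≤ μ/a = (39/7)/21 = 13/49.
Numerically: ≈ 0.265.
(Since a = 21 > μ = 5.571, the bound 13/49 is < 1 and informative.)

P[X ≥ 21] ≤ 13/49 ≈ 0.265.


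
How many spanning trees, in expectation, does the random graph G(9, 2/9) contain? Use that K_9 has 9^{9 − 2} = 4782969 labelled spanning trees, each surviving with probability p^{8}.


K_9 has 9^{9 − 2} = 4782969 labelled spanning trees.
For each such spanning tree H, let X_H = 1 if all 8 edges of H are present in G. Then P[X_H = 1] = p^{8} = (2/9)^{8} = 256/43046721.
By linearity of expectation: E[X] = Σ_H E[X_H] = 4782969 · p^{8} = 4782969 · 256/43046721 = 256/9.
Numerically: E[X] ≈ 28.444.

E[X] = 4782969 · (2/9)^{8} = 256/9 ≈ 28.444.


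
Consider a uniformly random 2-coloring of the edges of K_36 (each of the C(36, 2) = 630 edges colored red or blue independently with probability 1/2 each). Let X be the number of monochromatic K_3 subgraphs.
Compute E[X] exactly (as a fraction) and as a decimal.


Let X = Σ_S X_S over the C(36, 3) = 7140 subsets S of size 3, where X_S = 1 if the K_3 on S is monochromatic.
For a fixed S, the K_3 on S has C(3, 2) = 3 edges. P[all 3 edges red] = (1/2)^3, and likewise for blue, so P[monochromatic] = 2·(1/2)^3 = 2^{1 − 3} = 1/4.
By linearity: E[X] = C(36, 3) · 2^{1 − 3} = 7140 · 1/4 = 1785.
Numerically: E[X] ≈ 1785.00000.

E[X] = C(36,3)·2^(1−C(3,2)) = 1785 ≈ 1785.00000.


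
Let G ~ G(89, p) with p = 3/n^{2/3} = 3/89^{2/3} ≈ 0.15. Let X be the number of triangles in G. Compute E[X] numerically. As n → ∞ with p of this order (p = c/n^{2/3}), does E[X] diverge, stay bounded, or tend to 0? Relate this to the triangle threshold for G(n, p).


Number of potential triangles: C(89, 3) = 113564.
Each occurs with probability p³ ≈ (0.15)³ ≈ 3.40866e-03.
By linearity: E[X] = C(89, 3)·p³ ≈ 113564 · 3.40866e-03 ≈ 387.101.
Since α = 2/3 < 1, p = c/n^{2/3} ≫ 1/n is above the triangle threshold p ~ 1/n. Asymptotically E[X] ~ (c³/6)·n^{3(1−α)} = (3³/6)·n^{1} → ∞; triangles are abundant w.h.p.

E[X] ≈ 387.101; in regime p = Θ(1/n^{2/3}) E[X] diverges (above the triangle threshold p ~ 1/n).


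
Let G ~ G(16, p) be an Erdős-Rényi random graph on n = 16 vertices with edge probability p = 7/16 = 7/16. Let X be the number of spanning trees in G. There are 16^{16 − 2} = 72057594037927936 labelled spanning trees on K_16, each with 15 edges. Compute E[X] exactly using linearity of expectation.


K_16 has 16^{16 − 2} = 72057594037927936 labelled spanning trees.
For each such spanning tree H, let X_H = 1 if all 15 edges of H are present in G. Then P[X_H = 1] = p^{15} = (7/16)^{15} = 4747561509943/1152921504606846976.
By linearity of expectation: E[X] = Σ_H E[X_H] = 72057594037927936 · p^{15} = 72057594037927936 · 4747561509943/1152921504606846976 = 4747561509943/16.
Numerically: E[X] ≈ 2.9672e+11.

E[X] = 72057594037927936 · (7/16)^{15} = 4747561509943/16 ≈ 2.9672e+11.


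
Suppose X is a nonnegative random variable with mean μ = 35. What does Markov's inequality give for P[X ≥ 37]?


μ = E[X] = 35, a = 37.
Markov: P[X ≥ 37] ≤ μ/a = (35)/37 = 35/37.
Numerically: ≈ 0.9459.
(Since a = 37 > μ = 35.0000, the bound 35/37 is < 1 and informative.)

P[X ≥ 37] ≤ 35/37 ≈ 0.9459.


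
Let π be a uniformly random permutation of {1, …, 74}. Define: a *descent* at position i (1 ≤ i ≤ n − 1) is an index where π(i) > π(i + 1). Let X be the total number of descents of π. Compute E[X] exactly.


Write X = Σ X_I over i = 1, …, 73, with X_I the indicator of one descent.
There are 73 indicators.
For each fixed i, the pair (π(i), π(i+1)) is a uniformly random ordered pair of distinct values from {1, …, 74}; by symmetry P[π(i) > π(i+1)] = 1/2.
By linearity: E[X] = 73 · (1/2) = (74 − 1) · (1/2) = 73/2 ≈ 36.500.

E[X] = 73/2 = 36.500.


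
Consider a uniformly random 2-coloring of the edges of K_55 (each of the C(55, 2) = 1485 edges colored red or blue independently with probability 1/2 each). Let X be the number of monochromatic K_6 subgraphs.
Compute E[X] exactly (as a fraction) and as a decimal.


Let X = Σ_S X_S over the C(55, 6) = 28989675 subsets S of size 6, where X_S = 1 if the K_6 on S is monochromatic.
For a fixed S, the K_6 on S has C(6, 2) = 15 edges. P[all 15 edges red] = (1/2)^15, and likewise for blue, so P[monochromatic] = 2·(1/2)^15 = 2^{1 − 15} = 1/16384.
By linearity: E[X] = C(55, 6) · 2^{1 − 15} = 28989675 · 1/16384 = 28989675/16384.
Numerically: E[X] ≈ 1769.389.

E[X] = C(55,6)·2^(1−C(6,2)) = 28989675/16384 ≈ 1769.389.


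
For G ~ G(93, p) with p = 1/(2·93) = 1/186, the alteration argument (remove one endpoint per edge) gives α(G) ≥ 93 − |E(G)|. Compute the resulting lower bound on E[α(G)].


E[|E(G)|] = C(93, 2)·p = 4278 · (1/186) = 23.
E[α(G)] ≥ n − E[|E(G)|] = 93 − 23 = 70.
Numerically: ≈ 70.000000.
(This is only a lower bound; the true E[α(G)] may be larger.)

E[α(G)] ≥ 70 ≈ 70.000000.


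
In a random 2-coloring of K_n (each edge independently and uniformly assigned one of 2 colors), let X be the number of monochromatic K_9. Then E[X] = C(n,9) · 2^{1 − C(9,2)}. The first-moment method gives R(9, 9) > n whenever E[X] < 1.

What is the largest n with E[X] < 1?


We need C(n, 9) · 2^{1 − 36} < 1, i.e. C(n, 9) < 2^{36 − 1} = 34359738368.
Check values of n near the boundary:
  n = 59: C(59, 9) = 12565671261; 12565671261 < 34359738368? YES
  n = 60: C(60, 9) = 14783142660; 14783142660 < 34359738368? YES
  n = 61: C(61, 9) = 17341763505; 17341763505 < 34359738368? YES
  n = 62: C(62, 9) = 20286591270; 20286591270 < 34359738368? YES
  n = 63: C(63, 9) = 23667689815; 23667689815 < 34359738368? YES
  n = 64: C(64, 9) = 27540584512; 27540584512 < 34359738368? YES
  n = 65: C(65, 9) = 31966749880; 31966749880 < 34359738368? YES
  n = 66: C(66, 9) = 37014131440; 37014131440 < 34359738368? NO
The largest n with C(n, 9) < 34359738368 is n = 65 (where E[X] = 3995843735/4294967296 ≈ 0.9304). Hence R(9, 9) > 65, i.e. R(9, 9) ≥ 66.

Largest n = 65; hence R(9, 9) > 65.


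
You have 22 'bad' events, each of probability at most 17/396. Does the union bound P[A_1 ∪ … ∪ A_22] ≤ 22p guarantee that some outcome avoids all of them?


Union bound: P[∪_{i=1}^{22} A_i] ≤ Σ_i P[A_i] ≤ 22·p = 22·(17/396) = 17/18.
Numerically: 17/18 ≈ 0.944.
Is 17/18 < 1? YES.
Since P[∪ A_i] ≤ 17/18 < 1, the complement has P[∩ A_i^c] ≥ 1 − 17/18 = 1/18 > 0, so some outcome avoids every A_i.

22·p = 17/18 ≈ 0.944; existence CERTIFIED by the union bound.


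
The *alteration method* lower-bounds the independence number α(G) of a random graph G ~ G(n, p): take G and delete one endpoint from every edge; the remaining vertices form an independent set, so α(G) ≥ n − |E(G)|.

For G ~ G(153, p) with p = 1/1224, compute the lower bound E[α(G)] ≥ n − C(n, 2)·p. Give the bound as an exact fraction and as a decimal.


E[|E(G)|] = C(153, 2)·p = 11628 · (1/1224) = 19/2.
E[α(G)] ≥ n − E[|E(G)|] = 153 − 19/2 = 287/2.
Numerically: ≈ 143.500000.
(This is only a lower bound; the true E[α(G)] may be larger.)

E[α(G)] ≥ 287/2 ≈ 143.500000.


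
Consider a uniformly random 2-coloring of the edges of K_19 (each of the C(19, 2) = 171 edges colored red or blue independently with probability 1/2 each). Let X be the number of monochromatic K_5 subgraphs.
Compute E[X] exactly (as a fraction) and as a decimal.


Let X = Σ_S X_S over the C(19, 5) = 11628 subsets S of size 5, where X_S = 1 if the K_5 on S is monochromatic.
For a fixed S, the K_5 on S has C(5, 2) = 10 edges. P[all 10 edges red] = (1/2)^10, and likewise for blue, so P[monochromatic] = 2·(1/2)^10 = 2^{1 − 10} = 1/512.
By linearity of expectation: E[X] = C(19, 5) · 2^{1 − 10} = 11628 · 1/512 = 2907/128.
Numerically: E[X] ≈ 22.7109.

E[X] = C(19,5)·2^(1−C(5,2)) = 2907/128 ≈ 22.7109.


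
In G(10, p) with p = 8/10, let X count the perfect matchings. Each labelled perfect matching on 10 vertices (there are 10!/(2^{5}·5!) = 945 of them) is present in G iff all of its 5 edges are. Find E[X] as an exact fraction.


K_10 has 10!/(2^{5}·5!) = 945 labelled perfect matchings.
For each such perfect matching H, let X_H = 1 if all 5 edges of H are present in G. Then P[X_H = 1] = p^{5} = (4/5)^{5} = 1024/3125.
By linearity of expectation: E[X] = Σ_H E[X_H] = 945 · p^{5} = 945 · 1024/3125 = 193536/625.
Numerically: E[X] ≈ 309.66.

E[X] = 945 · (4/5)^{5} = 193536/625 ≈ 309.66.


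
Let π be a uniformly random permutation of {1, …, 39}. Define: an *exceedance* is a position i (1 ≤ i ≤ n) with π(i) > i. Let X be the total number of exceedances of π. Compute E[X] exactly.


Write X = Σ_{i=1}^{39} X_i, where X_i = 1_{π(i) > i}.
For each fixed i, π(i) is uniform over {1, …, 39} (marginal of a uniform permutation), so P[π(i) > i] = (n − i)/n. Summing: Σ_{i=1}^{39} (n − i)/n = (0 + 1 + … + 38)/39 = 39(39 − 1)/(2·39) = (39 − 1)/2.
Hence E[X] = Σ_{i=1}^{39} (39 − i)/39 = 19 ≈ 19.0000.

E[X] = 19 = 19.0000.


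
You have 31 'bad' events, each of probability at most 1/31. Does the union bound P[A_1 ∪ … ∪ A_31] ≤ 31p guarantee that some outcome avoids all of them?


Union bound: P[∪_{i=1}^{31} A_i] ≤ Σ_i P[A_i] ≤ 31·p = 31·(1/31) = 1.
Numerically: 1 ≈ 1.000.
Is 1 < 1? NO.
Since the bound 1 is ≥ 1, the union bound is uninformative here; it does NOT by itself certify existence.

31·p = 1 ≈ 1.000; existence NOT certified by the union bound.


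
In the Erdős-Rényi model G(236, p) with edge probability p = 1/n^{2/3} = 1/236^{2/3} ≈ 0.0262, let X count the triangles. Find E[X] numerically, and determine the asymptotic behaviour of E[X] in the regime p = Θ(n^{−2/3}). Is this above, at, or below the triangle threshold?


Number of potential triangles: C(236, 3) = 2162940.
Each occurs with probability p³ ≈ (0.0262)³ ≈ 1.79546e-05.
By linearity: E[X] = C(236, 3)·p³ ≈ 2162940 · 1.79546e-05 ≈ 38.835.
Since α = 2/3 < 1, p = c/n^{2/3} ≫ 1/n is above the triangle threshold p ~ 1/n. Asymptotically E[X] ~ (c³/6)·n^{3(1−α)} = (1³/6)·n^{1} → ∞; triangles are abundant w.h.p.

E[X] ≈ 38.835; in regime p = Θ(1/n^{2/3}) E[X] diverges (above the triangle threshold p ~ 1/n).


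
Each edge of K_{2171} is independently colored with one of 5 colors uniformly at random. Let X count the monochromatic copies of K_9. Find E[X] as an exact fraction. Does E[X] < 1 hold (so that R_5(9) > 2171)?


E[X] = C(2171, 9) · 5^{1 − 36} = 2903784578674959601827205 · 5^{−35} = 2903784578674959601827205/2910383045673370361328125.
As a reduced fraction: E[X] = 580756915734991920365441/582076609134674072265625 ≈ 0.9977328.
Is E[X] < 1? YES.
Since E[X] < 1, there exists a 5-coloring of K_{2171} with no monochromatic K_9; hence R_5(9) > 2171.

E[X] = 580756915734991920365441/582076609134674072265625 ≈ 0.9977328; E[X] < 1, so R_5(9) > 2171.


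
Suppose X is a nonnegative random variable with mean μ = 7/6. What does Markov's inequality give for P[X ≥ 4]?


μ = E[X] = 7/6, a = 4.
Markov: P[X ≥ 4] ≤ μ/a = (7/6)/4 = 7/24.
Numerically: ≈ 0.29167.
(Since a = 4 > μ = 1.16667, the bound 7/24 is < 1 and informative.)

P[X ≥ 4] ≤ 7/24 ≈ 0.29167.


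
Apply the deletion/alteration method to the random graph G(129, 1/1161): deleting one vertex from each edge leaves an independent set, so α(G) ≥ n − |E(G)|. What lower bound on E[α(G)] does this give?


E[|E(G)|] = C(129, 2)·p = 8256 · (1/1161) = 64/9.
E[α(G)] ≥ n − E[|E(G)|] = 129 − 64/9 = 1097/9.
Numerically: ≈ 121.8889.
(This is only a lower bound; the true E[α(G)] may be larger.)

E[α(G)] ≥ 1097/9 ≈ 121.8889.


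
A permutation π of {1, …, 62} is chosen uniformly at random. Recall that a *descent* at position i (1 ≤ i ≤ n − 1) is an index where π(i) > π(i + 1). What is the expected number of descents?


Write X = Σ X_I over i = 1, …, 61, with X_I the indicator of one descent.
There are 61 indicators.
For each fixed i, the pair (π(i), π(i+1)) is a uniformly random ordered pair of distinct values from {1, …, 62}; by symmetry P[π(i) > π(i+1)] = 1/2.
By linearity: E[X] = 61 · (1/2) = (62 − 1) · (1/2) = 61/2 ≈ 30.500000.

E[X] = 61/2 = 30.500000.


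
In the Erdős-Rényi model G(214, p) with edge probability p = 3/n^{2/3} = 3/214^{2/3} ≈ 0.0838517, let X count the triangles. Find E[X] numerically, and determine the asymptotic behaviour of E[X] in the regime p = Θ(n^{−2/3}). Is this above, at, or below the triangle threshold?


Number of potential triangles: C(214, 3) = 1610564.
Each occurs with probability p³ ≈ (0.0838517)³ ≈ 5.89571142e-04.
By linearity: E[X] = C(214, 3)·p³ ≈ 1610564 · 5.89571142e-04 ≈ 949.542056.
Since α = 2/3 < 1, p = c/n^{2/3} ≫ 1/n is above the triangle threshold p ~ 1/n. Asymptotically E[X] ~ (c³/6)·n^{3(1−α)} = (3³/6)·n^{1} → ∞; triangles are abundant w.h.p.

E[X] ≈ 949.542056; in regime p = Θ(1/n^{2/3}) E[X] diverges (above the triangle threshold p ~ 1/n).


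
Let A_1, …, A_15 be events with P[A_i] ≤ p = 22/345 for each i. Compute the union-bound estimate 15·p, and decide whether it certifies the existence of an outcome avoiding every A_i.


Union bound: P[∪_{i=1}^{15} A_i] ≤ Σ_i P[A_i] ≤ 15·p = 15·(22/345) = 22/23.
Numerically: 22/23 ≈ 0.9565.
Is 22/23 < 1? YES.
Since P[∪ A_i] ≤ 22/23 < 1, the complement has P[∩ A_i^c] ≥ 1 − 22/23 = 1/23 > 0, so some outcome avoids every A_i.

15·p = 22/23 ≈ 0.9565; existence CERTIFIED by the union bound.


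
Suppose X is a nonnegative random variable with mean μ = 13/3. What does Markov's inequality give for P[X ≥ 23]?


μ = E[X] = 13/3, a = 23.
Markov: P[X ≥ 23] ≤ μ/a = (13/3)/23 = 13/69.
Numerically: ≈ 0.188.
(Since a = 23 > μ = 4.333, the bound 13/69 is < 1 and informative.)

P[X ≥ 23] ≤ 13/69 ≈ 0.188.


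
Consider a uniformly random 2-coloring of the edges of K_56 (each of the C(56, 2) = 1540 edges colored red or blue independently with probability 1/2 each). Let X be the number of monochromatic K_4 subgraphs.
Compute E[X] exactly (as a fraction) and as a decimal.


Let X = Σ_S X_S over the C(56, 4) = 367290 subsets S of size 4, where X_S = 1 if the K_4 on S is monochromatic.
For a fixed S, the K_4 on S has C(4, 2) = 6 edges. P[all 6 edges red] = (1/2)^6, and likewise for blue, so P[monochromatic] = 2·(1/2)^6 = 2^{1 − 6} = 1/32.
Summing: E[X] = C(56, 4) · 2^{1 − 6} = 367290 · 1/32 = 183645/16.
Numerically: E[X] ≈ 11477.81250.

E[X] = C(56,4)·2^(1−C(4,2)) = 183645/16 ≈ 11477.81250.


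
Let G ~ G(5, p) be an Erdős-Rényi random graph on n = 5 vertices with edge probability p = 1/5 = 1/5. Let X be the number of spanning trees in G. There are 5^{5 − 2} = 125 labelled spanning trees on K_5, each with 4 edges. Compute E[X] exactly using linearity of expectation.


K_5 has 5^{5 − 2} = 125 labelled spanning trees.
For each such spanning tree H, let X_H = 1 if all 4 edges of H are present in G. Then P[X_H = 1] = p^{4} = (1/5)^{4} = 1/625.
By linearity: E[X] = Σ_H E[X_H] = 125 · p^{4} = 125 · 1/625 = 1/5.
Numerically: E[X] ≈ 0.2.

E[X] = 125 · (1/5)^{4} = 1/5 ≈ 0.2.


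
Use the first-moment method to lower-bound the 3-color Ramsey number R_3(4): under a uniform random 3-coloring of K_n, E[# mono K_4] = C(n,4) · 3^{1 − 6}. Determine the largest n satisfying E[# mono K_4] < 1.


We need C(n, 4) · 3^{1 − 6} < 1, i.e. C(n, 4) < 3^{6 − 1} = 243.
Check values of n near the boundary:
  n = 6: C(6, 4) = 15; 15 < 243? YES
  n = 7: C(7, 4) = 35; 35 < 243? YES
  n = 8: C(8, 4) = 70; 70 < 243? YES
  n = 9: C(9, 4) = 126; 126 < 243? YES
  n = 10: C(10, 4) = 210; 210 < 243? YES
  n = 11: C(11, 4) = 330; 330 < 243? NO
  n = 12: C(12, 4) = 495; 495 < 243? NO
The largest n with C(n, 4) < 243 is n = 10 (where E[X] = 70/81 ≈ 0.864198). Hence R_3(4) > 10, i.e. R_3(4) ≥ 11.

Largest n = 10; hence R_3(4) > 10.


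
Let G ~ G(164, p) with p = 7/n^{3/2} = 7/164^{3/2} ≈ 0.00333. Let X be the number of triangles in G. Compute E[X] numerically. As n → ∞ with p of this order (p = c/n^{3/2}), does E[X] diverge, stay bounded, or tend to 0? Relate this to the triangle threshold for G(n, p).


Number of potential triangles: C(164, 3) = 721764.
Each occurs with probability p³ ≈ (0.00333)³ ≈ 3.70251e-08.
By linearity: E[X] = C(164, 3)·p³ ≈ 721764 · 3.70251e-08 ≈ 0.027.
Since α = 3/2 > 1, p = c/n^{3/2} = o(1/n) is below the triangle threshold p ~ 1/n. Asymptotically E[X] ~ (c³/6)·n^{3(1−α)} = (7³/6)·n^{-1.5} → 0, so by Markov's inequality G has no triangles w.h.p.

E[X] ≈ 0.027; in regime p = Θ(1/n^{3/2}) E[X] tends to 0 (below the triangle threshold p ~ 1/n).


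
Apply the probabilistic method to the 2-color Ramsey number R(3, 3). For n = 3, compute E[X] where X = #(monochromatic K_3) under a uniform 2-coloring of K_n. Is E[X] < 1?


E[X] = C(3, 3) · 2^{1 − 3} = 1 · 2^{−2} = 1/4.
As a reduced fraction: E[X] = 1/4 ≈ 0.2500000.
Is E[X] < 1? YES.
Since E[X] < 1, there exists a 2-coloring of K_{3} with no monochromatic K_3; hence R(3, 3) > 3.

E[X] = 1/4 ≈ 0.2500000; E[X] < 1, so R(3, 3) > 3.


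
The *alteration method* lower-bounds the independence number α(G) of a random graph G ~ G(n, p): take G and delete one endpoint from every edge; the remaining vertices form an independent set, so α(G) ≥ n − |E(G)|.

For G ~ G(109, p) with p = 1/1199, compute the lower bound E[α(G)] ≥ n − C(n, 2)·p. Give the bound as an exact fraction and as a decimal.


E[|E(G)|] = C(109, 2)·p = 5886 · (1/1199) = 54/11.
E[α(G)] ≥ n − E[|E(G)|] = 109 − 54/11 = 1145/11.
Numerically: ≈ 104.091.
(This is only a lower bound; the true E[α(G)] may be larger.)

E[α(G)] ≥ 1145/11 ≈ 104.091.


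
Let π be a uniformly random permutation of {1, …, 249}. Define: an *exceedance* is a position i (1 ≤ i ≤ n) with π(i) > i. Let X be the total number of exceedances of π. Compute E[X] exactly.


Write X = Σ_{i=1}^{249} X_i, where X_i = 1_{π(i) > i}.
For each fixed i, π(i) is uniform over {1, …, 249} (marginal of a uniform permutation), so P[π(i) > i] = (n − i)/n. Summing: Σ_{i=1}^{249} (n − i)/n = (0 + 1 + … + 248)/249 = 249(249 − 1)/(2·249) = (249 − 1)/2.
Hence E[X] = Σ_{i=1}^{249} (249 − i)/249 = 124 ≈ 124.000.

E[X] = 124 = 124.000.
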